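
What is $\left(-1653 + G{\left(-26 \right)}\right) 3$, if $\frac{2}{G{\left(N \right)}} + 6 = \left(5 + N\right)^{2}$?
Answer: $- \frac{719053}{145} \approx -4959.0$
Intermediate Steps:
$G{\left(N \right)} = \frac{2}{-6 + \left(5 + N\right)^{2}}$
$\left(-1653 + G{\left(-26 \right)}\right) 3 = \left(-1653 + \frac{2}{-6 + \left(5 - 26\right)^{2}}\right) 3 = \left(-1653 + \frac{2}{-6 + \left(-21\right)^{2}}\right) 3 = \left(-1653 + \frac{2}{-6 + 441}\right) 3 = \left(-1653 + \frac{2}{435}\right) 3 = \left(- \frac{719053}{435}\right) 3 = - \frac{719053}{145}$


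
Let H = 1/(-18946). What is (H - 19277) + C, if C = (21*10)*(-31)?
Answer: -488560503/18946 ≈ -25787.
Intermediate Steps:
H = -1/18946 ≈ -5.2782e-5
C = -6510 (C = 210*(-31) = -6510)
(H - 19277) + C = (-1/18946 - 19277) - 6510 = -365222043/18946 - 6510 = -488560503/18946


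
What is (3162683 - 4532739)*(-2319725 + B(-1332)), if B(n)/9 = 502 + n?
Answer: 3188387472920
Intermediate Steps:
B(n) = 4518 + 9*n (B(n) = 9*(502 + n) = 4518 + 9*n)
(3162683 - 4532739)*(-2319725 + B(-1332)) = (3162683 - 4532739)*(-2319725 + (4518 + 9*(-1332))) = -1370056*(-2319725 + (4518 - 11988)) = -1370056*(-2319725 - 7470) = -1370056*(-2327195) = 3188387472920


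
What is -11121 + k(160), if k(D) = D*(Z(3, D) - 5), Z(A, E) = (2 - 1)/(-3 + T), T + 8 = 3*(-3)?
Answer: -11929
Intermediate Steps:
T = -17 (T = -8 + 3*(-3) = -8 - 9 = -17)
Z(A, E) = -1/20 (Z(A, E) = (2 - 1)/(-3 - 17) = 1/(-20) = 1*(-1/20) = -1/20)
k(D) = -101*D/20 (k(D) = D*(-1/20 - 5) = D*(-101/20) = -101*D/20)
-11121 + k(160) = -11121 - 101/20*160 = -11121 - 808 = -11929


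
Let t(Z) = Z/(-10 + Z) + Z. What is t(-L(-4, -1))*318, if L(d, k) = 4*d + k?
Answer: 43248/7 ≈ 6178.3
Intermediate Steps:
L(d, k) = k + 4*d
t(Z) = Z + Z/(-10 + Z) (t(Z) = Z/(-10 + Z) + Z = Z + Z/(-10 + Z))
t(-L(-4, -1))*318 = ((-(-1 + 4*(-4)))*(-9 - (-1 + 4*(-4)))/(-10 - (-1 + 4*(-4))))*318 = ((-(-1 - 16))*(-9 - (-1 - 16))/(-10 - (-1 - 16)))*318 = ((-1*(-17))*(-9 - 1*(-17))/(-10 - 1*(-17)))*318 = (17*(-9 + 17)/(-10 + 17))*318 = (17*8/7)*318 = (17*(⅐)*8)*318 = (136/7)*318 = 43248/7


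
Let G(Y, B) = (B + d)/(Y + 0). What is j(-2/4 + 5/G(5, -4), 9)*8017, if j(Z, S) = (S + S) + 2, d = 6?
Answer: 160340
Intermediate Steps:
G(Y, B) = (6 + B)/Y (G(Y, B) = (B + 6)/(Y + 0) = (6 + B)/Y)
j(Z, S) = 2 + 2*S (j(Z, S) = 2*S + 2 = 2 + 2*S)
j(-2/4 + 5/G(5, -4), 9)*8017 = (2 + 2*9)*8017 = (2 + 18)*8017 = 20*8017 = 160340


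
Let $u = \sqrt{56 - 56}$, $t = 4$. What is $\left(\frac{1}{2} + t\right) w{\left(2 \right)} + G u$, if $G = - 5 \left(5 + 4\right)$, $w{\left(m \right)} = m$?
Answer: $9$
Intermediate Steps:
$u = 0$ ($u = \sqrt{0} = 0$)
$G = -45$ ($G = \left(-5\right) 9 = -45$)
$\left(\frac{1}{2} + t\right) w{\left(2 \right)} + G u = \left(\frac{1}{2} + 4\right) 2 - 0 = \left(\frac{1}{2} + 4\right) 2 + 0 = \frac{9}{2} \cdot 2 + 0 = 9 + 0 = 9$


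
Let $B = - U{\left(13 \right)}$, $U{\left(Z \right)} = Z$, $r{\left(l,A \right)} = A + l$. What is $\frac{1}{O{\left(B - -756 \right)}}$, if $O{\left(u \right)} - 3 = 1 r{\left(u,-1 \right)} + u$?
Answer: $\frac{1}{1488} \approx 0.00067204$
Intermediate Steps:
$B = -13$ ($B = \left(-1\right) 13 = -13$)
$O{\left(u \right)} = 2 + 2 u$ ($O{\left(u \right)} = 3 + \left(1 \left(-1 + u\right) + u\right) = 3 + \left(\left(-1 + u\right) + u\right) = 3 + \left(-1 + 2 u\right) = 2 + 2 u$)
$\frac{1}{O{\left(B - -756 \right)}} = \frac{1}{2 + 2 \left(-13 - -756\right)} = \frac{1}{2 + 2 \left(-13 + 756\right)} = \frac{1}{2 + 2 \cdot 743} = \frac{1}{2 + 1486} = \frac{1}{1488}$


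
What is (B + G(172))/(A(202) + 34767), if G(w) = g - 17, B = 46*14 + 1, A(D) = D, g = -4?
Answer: 624/34969 ≈ 0.017844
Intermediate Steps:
B = 645 (B = 644 + 1 = 645)
G(w) = -21 (G(w) = -4 - 17 = -21)
(B + G(172))/(A(202) + 34767) = (645 - 21)/(202 + 34767) = 624/34969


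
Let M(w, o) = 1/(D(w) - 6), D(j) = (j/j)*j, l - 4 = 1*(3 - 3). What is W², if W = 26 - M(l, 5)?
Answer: 2809/4 ≈ 702.25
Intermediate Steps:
l = 4 (l = 4 + 1*(3 - 3) = 4 + 1*0 = 4 + 0 = 4)
D(j) = j (D(j) = 1*j = j)
M(w, o) = 1/(-6 + w) (M(w, o) = 1/(w - 6) = 1/(-6 + w))
W = 53/2 (W = 26 - 1/(-6 + 4) = 26 - 1/(-2) = 26 - 1*(-½) = 26 + ½ = 53/2 ≈ 26.500)
W² = (53/2)² = 2809/4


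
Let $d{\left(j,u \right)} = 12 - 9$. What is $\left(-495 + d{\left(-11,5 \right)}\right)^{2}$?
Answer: $242064$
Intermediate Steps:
$d{\left(j,u \right)} = 3$
$\left(-495 + d{\left(-11,5 \right)}\right)^{2} = \left(-495 + 3\right)^{2} = \left(-492\right)^{2} = 242064$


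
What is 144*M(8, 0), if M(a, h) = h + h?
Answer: 0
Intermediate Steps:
M(a, h) = 2*h
144*M(8, 0) = 144*(2*0) = 144*0 = 0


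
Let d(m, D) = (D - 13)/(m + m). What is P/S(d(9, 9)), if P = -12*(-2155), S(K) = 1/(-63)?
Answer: -1629180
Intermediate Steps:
d(m, D) = (-13 + D)/(2*m) (d(m, D) = (-13 + D)/((2*m)) = (-13 + D)*(1/(2*m)) = (-13 + D)/(2*m))
S(K) = -1/63
P = 25860
P/S(d(9, 9)) = 25860/(-1/63) = 25860*(-63) = -1629180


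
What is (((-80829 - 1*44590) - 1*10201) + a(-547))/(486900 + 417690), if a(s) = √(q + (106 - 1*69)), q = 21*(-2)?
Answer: -13562/90459 + I*√5/904590 ≈ -0.14992 + 2.4719e-6*I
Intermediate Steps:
q = -42
a(s) = I*√5 (a(s) = √(-42 + (106 - 1*69)) = √(-42 + (106 - 69)) = √(-42 + 37) = √(-5) = I*√5)
(((-80829 - 1*44590) - 1*10201) + a(-547))/(486900 + 417690) = (((-80829 - 1*44590) - 1*10201) + I*√5)/(486900 + 417690) = (((-80829 - 44590) - 10201) + I*√5)/904590 = ((-125419 - 10201) + I*√5)*(1/904590) = (-135620 + I*√5)*(1/904590) = -13562/90459 + I*√5/904590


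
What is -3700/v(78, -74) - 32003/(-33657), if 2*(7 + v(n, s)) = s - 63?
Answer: 253894253/5082207 ≈ 49.957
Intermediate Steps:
v(n, s) = -77/2 + s/2 (v(n, s) = -7 + (s - 63)/2 = -7 + (-63 + s)/2 = -7 + (-63/2 + s/2) = -77/2 + s/2)
-3700/v(78, -74) - 32003/(-33657) = -3700/(-77/2 + (½)*(-74)) - 32003/(-33657) = -3700/(-77/2 - 37) - 32003*(-1/33657) = -3700/(-151/2) + 32003/33657 = -3700*(-2/151) + 32003/33657 = 7400/151 + 32003/33657 = 253894253/5082207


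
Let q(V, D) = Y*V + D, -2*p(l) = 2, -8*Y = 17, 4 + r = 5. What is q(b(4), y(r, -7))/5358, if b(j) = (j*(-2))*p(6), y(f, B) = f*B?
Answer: -4/893 ≈ -0.0044793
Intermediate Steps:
r = 1 (r = -4 + 5 = 1)
Y = -17/8 (Y = -⅛*17 = -17/8 ≈ -2.1250)
p(l) = -1 (p(l) = -½*2 = -1)
y(f, B) = B*f
b(j) = 2*j (b(j) = (j*(-2))*(-1) = -2*j*(-1) = 2*j)
q(V, D) = D - 17*V/8 (q(V, D) = -17*V/8 + D = D - 17*V/8)
q(b(4), y(r, -7))/5358 = (-7*1 - 17*4/4)/5358 = (-7 - 17/8*8)*(1/5358) = (-7 - 17)*(1/5358) = -24*1/5358 = -4/893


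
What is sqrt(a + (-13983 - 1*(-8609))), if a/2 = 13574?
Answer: sqrt(21774) ≈ 147.56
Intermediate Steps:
a = 27148 (a = 2*13574 = 27148)
sqrt(a + (-13983 - 1*(-8609))) = sqrt(27148 + (-13983 - 1*(-8609))) = sqrt(27148 + (-13983 + 8609)) = sqrt(27148 - 5374) = sqrt(21774)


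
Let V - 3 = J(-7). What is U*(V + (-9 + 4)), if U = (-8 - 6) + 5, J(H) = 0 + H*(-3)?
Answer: -171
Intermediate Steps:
J(H) = -3*H (J(H) = 0 - 3*H = -3*H)
U = -9 (U = -14 + 5 = -9)
V = 24 (V = 3 - 3*(-7) = 3 + 21 = 24)
U*(V + (-9 + 4)) = -9*(24 + (-9 + 4)) = -9*(24 - 5) = -9*19 = -171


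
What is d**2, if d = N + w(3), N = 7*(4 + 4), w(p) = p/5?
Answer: 80089/25 ≈ 3203.6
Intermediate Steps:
w(p) = p/5 (w(p) = p*(1/5) = p/5)
N = 56 (N = 7*8 = 56)
d = 283/5 (d = 56 + (1/5)*3 = 56 + 3/5 = 283/5 ≈ 56.600)
d**2 = (283/5)**2 = 80089/25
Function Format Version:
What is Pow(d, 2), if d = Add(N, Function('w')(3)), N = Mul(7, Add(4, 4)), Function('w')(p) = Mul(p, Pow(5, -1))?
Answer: Rational(80089, 25) ≈ 3203.6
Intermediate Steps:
Function('w')(p) = Mul(Rational(1, 5), p) (Function('w')(p) = Mul(p, Rational(1, 5)) = Mul(Rational(1, 5), p))
N = 56 (N = Mul(7, 8) = 56)
d = Rational(283, 5) (d = Add(56, Mul(Rational(1, 5), 3)) = Add(56, Rational(3, 5)) = Rational(283, 5) ≈ 56.600)
Pow(d, 2) = Pow(Rational(283, 5), 2) = Rational(80089, 25)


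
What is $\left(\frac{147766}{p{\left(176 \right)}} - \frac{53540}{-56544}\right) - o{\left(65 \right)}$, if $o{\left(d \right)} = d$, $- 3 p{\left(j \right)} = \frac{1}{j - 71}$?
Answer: $- \frac{657979260895}{14136} \approx -4.6546 \cdot 10^{7}$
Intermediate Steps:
$p{\left(j \right)} = - \frac{1}{3 \left(-71 + j\right)}$ ($p{\left(j \right)} = - \frac{1}{3 \left(j - 71\right)} = - \frac{1}{3 \left(-71 + j\right)}$)
$\left(\frac{147766}{p{\left(176 \right)}} - \frac{53540}{-56544}\right) - o{\left(65 \right)} = \left(\frac{147766}{\left(-1\right) \frac{1}{-213 + 3 \cdot 176}} - \frac{53540}{-56544}\right) - 65 = \left(\frac{147766}{\left(-1\right) \frac{1}{-213 + 528}} - - \frac{13385}{14136}\right) - 65 = \left(\frac{147766}{\left(-1\right) \frac{1}{315}} + \frac{13385}{14136}\right) - 65 = \left(\frac{147766}{- \frac{1}{315}} + \frac{13385}{14136}\right) - 65 = \left(147766 \left(-315\right) + \frac{13385}{14136}\right) - 65 = \left(-46546290 + \frac{13385}{14136}\right) - 65 = - \frac{657978342055}{14136} - 65 = - \frac{657979260895}{14136}$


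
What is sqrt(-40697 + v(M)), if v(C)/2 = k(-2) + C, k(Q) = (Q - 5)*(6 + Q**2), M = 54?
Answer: 13*I*sqrt(241) ≈ 201.81*I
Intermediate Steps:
k(Q) = (-5 + Q)*(6 + Q**2)
v(C) = -140 + 2*C (v(C) = 2*((-30 + (-2)**3 - 5*(-2)**2 + 6*(-2)) + C) = 2*((-30 - 8 - 5*4 - 12) + C) = 2*((-30 - 8 - 20 - 12) + C) = 2*(-70 + C) = -140 + 2*C)
sqrt(-40697 + v(M)) = sqrt(-40697 + (-140 + 2*54)) = sqrt(-40697 + (-140 + 108)) = sqrt(-40697 - 32) = sqrt(-40729) = 13*I*sqrt(241)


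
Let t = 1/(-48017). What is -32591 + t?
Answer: -1564922048/48017 ≈ -32591.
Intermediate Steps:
t = -1/48017 ≈ -2.0826e-5
-32591 + t = -32591 - 1/48017 = -1564922048/48017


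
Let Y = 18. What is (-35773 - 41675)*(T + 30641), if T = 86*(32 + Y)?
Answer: -2706110568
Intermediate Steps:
T = 4300 (T = 86*(32 + 18) = 86*50 = 4300)
(-35773 - 41675)*(T + 30641) = (-35773 - 41675)*(4300 + 30641) = -77448*34941 = -2706110568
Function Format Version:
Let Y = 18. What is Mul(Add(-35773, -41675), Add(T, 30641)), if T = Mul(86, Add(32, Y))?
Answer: -2706110568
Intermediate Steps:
T = 4300 (T = Mul(86, Add(32, 18)) = Mul(86, 50) = 4300)
Mul(Add(-35773, -41675), Add(T, 30641)) = Mul(Add(-35773, -41675), Add(4300, 30641)) = Mul(-77448, 34941) = -2706110568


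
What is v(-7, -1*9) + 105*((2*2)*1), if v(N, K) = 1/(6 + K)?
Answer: 1259/3 ≈ 419.67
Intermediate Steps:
v(-7, -1*9) + 105*((2*2)*1) = 1/(6 - 1*9) + 105*((2*2)*1) = 1/(6 - 9) + 105*(4*1) = 1/(-3) + 105*4 = -⅓ + 420 = 1259/3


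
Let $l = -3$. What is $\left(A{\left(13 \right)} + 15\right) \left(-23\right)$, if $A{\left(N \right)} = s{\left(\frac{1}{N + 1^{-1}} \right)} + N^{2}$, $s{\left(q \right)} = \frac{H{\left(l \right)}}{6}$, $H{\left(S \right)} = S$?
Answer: $- \frac{8441}{2} \approx -4220.5$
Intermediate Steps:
$s{\left(q \right)} = - \frac{1}{2}$ ($s{\left(q \right)} = - \frac{3}{6} = \left(-3\right) \frac{1}{6} = - \frac{1}{2}$)
$A{\left(N \right)} = - \frac{1}{2} + N^{2}$
$\left(A{\left(13 \right)} + 15\right) \left(-23\right) = \left(\left(- \frac{1}{2} + 13^{2}\right) + 15\right) \left(-23\right) = \left(\left(- \frac{1}{2} + 169\right) + 15\right) \left(-23\right) = \left(\frac{337}{2} + 15\right) \left(-23\right) = \frac{367}{2} \left(-23\right) = - \frac{8441}{2}$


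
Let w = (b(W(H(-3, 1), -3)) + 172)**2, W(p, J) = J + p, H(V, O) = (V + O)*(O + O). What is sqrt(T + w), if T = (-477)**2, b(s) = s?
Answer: 3*sqrt(28306) ≈ 504.73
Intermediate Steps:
H(V, O) = 2*O*(O + V) (H(V, O) = (O + V)*(2*O) = 2*O*(O + V))
w = 27225 (w = ((-3 + 2*1*(1 - 3)) + 172)**2 = ((-3 + 2*1*(-2)) + 172)**2 = ((-3 - 4) + 172)**2 = (-7 + 172)**2 = 165**2 = 27225)
T = 227529
sqrt(T + w) = sqrt(227529 + 27225) = sqrt(254754) = 3*sqrt(28306)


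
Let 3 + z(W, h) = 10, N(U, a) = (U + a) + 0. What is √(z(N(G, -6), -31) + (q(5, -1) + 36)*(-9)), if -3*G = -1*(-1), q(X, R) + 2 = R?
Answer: I*√290 ≈ 17.029*I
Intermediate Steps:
q(X, R) = -2 + R
G = -⅓ (G = -(-1)*(-1)/3 = -⅓*1 = -⅓ ≈ -0.33333)
N(U, a) = U + a
z(W, h) = 7 (z(W, h) = -3 + 10 = 7)
√(z(N(G, -6), -31) + (q(5, -1) + 36)*(-9)) = √(7 + ((-2 - 1) + 36)*(-9)) = √(7 + (-3 + 36)*(-9)) = √(7 + 33*(-9)) = √(7 - 297) = √(-290) = I*√290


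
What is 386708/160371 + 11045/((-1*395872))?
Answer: 151315571681/63486388512 ≈ 2.3834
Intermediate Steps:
386708/160371 + 11045/((-1*395872)) = 386708*(1/160371) + 11045/(-395872) = 386708/160371 + 11045*(-1/395872) = 386708/160371 - 11045/395872 = 151315571681/63486388512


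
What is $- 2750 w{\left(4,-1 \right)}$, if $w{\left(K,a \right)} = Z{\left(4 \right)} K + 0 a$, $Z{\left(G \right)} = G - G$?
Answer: $0$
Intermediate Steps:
$Z{\left(G \right)} = 0$
$w{\left(K,a \right)} = 0$ ($w{\left(K,a \right)} = 0 K + 0 a = 0 + 0 = 0$)
$- 2750 w{\left(4,-1 \right)} = \left(-2750\right) 0 = 0$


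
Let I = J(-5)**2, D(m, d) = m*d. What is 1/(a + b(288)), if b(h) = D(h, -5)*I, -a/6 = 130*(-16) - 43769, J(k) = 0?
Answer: 1/275094 ≈ 3.6351e-6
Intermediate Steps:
D(m, d) = d*m
I = 0 (I = 0**2 = 0)
a = 275094 (a = -6*(130*(-16) - 43769) = -6*(-2080 - 43769) = -6*(-45849) = 275094)
b(h) = 0 (b(h) = -5*h*0 = 0)
1/(a + b(288)) = 1/(275094 + 0) = 1/275094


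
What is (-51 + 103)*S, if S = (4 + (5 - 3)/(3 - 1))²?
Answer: 1300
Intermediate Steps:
S = 25 (S = (4 + 2/2)² = (4 + 2*(½))² = (4 + 1)² = 5² = 25)
(-51 + 103)*S = (-51 + 103)*25 = 52*25 = 1300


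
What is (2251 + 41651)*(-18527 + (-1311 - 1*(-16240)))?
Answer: -157959396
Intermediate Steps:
(2251 + 41651)*(-18527 + (-1311 - 1*(-16240))) = 43902*(-18527 + (-1311 + 16240)) = 43902*(-18527 + 14929) = 43902*(-3598) = -157959396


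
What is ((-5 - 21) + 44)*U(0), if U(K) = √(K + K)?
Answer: 0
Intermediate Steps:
U(K) = √2*√K (U(K) = √(2*K) = √2*√K)
((-5 - 21) + 44)*U(0) = ((-5 - 21) + 44)*(√2*√0) = (-26 + 44)*(√2*0) = 18*0 = 0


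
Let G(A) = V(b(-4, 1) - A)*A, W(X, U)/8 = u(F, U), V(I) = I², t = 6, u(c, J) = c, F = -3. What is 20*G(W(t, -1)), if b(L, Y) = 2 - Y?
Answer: -300000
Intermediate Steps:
W(X, U) = -24 (W(X, U) = 8*(-3) = -24)
G(A) = A*(1 - A)² (G(A) = ((2 - 1*1) - A)²*A = ((2 - 1) - A)²*A = (1 - A)²*A = A*(1 - A)²)
20*G(W(t, -1)) = 20*(-24*(-1 - 24)²) = 20*(-24*(-25)²) = 20*(-24*625) = 20*(-15000) = -300000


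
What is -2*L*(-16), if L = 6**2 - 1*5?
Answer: 992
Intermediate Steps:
L = 31 (L = 36 - 5 = 31)
-2*L*(-16) = -2*31*(-16) = -62*(-16) = 992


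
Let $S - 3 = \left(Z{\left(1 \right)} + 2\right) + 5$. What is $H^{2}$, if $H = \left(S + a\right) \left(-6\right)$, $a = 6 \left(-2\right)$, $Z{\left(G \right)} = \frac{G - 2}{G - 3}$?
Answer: $81$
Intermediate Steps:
$Z{\left(G \right)} = \frac{-2 + G}{-3 + G}$
$a = -12$
$S = \frac{21}{2}$ ($S = 3 + \left(\left(\frac{-2 + 1}{-3 + 1} + 2\right) + 5\right) = 3 + \left(\left(\frac{1}{-2} \left(-1\right) + 2\right) + 5\right) = 3 + \left(\left(\left(- \frac{1}{2}\right) \left(-1\right) + 2\right) + 5\right) = 3 + \left(\left(\frac{1}{2} + 2\right) + 5\right) = 3 + \left(\frac{5}{2} + 5\right) = 3 + \frac{15}{2} = \frac{21}{2} \approx 10.5$)
$H = 9$ ($H = \left(\frac{21}{2} - 12\right) \left(-6\right) = \left(- \frac{3}{2}\right) \left(-6\right) = 9$)
$H^{2} = 9^{2} = 81$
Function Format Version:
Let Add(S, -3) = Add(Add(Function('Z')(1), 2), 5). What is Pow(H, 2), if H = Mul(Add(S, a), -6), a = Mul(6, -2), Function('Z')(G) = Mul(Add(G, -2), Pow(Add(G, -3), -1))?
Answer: 81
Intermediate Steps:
Function('Z')(G) = Mul(Pow(Add(-3, G), -1), Add(-2, G)) (Function('Z')(G) = Mul(Add(-2, G), Pow(Add(-3, G), -1)) = Mul(Pow(Add(-3, G), -1), Add(-2, G)))
a = -12
S = Rational(21, 2) (S = Add(3, Add(Add(Mul(Pow(Add(-3, 1), -1), Add(-2, 1)), 2), 5)) = Add(3, Add(Add(Mul(Pow(-2, -1), -1), 2), 5)) = Add(3, Add(Add(Mul(Rational(-1, 2), -1), 2), 5)) = Add(3, Add(Add(Rational(1, 2), 2), 5)) = Add(3, Add(Rational(5, 2), 5)) = Add(3, Rational(15, 2)) = Rational(21, 2) ≈ 10.500)
H = 9 (H = Mul(Add(Rational(21, 2), -12), -6) = Mul(Rational(-3, 2), -6) = 9)
Pow(H, 2) = Pow(9, 2) = 81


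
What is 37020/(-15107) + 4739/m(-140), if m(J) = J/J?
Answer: 71555053/15107 ≈ 4736.5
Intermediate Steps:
m(J) = 1
37020/(-15107) + 4739/m(-140) = 37020/(-15107) + 4739/1 = 37020*(-1/15107) + 4739*1 = -37020/15107 + 4739 = 71555053/15107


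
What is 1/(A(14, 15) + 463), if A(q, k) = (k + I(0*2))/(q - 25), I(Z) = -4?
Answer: 1/462 ≈ 0.0021645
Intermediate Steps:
A(q, k) = (-4 + k)/(-25 + q) (A(q, k) = (k - 4)/(q - 25) = (-4 + k)/(-25 + q))
1/(A(14, 15) + 463) = 1/((-4 + 15)/(-25 + 14) + 463) = 1/(11/(-11) + 463) = 1/(-1/11*11 + 463) = 1/(-1 + 463) = 1/462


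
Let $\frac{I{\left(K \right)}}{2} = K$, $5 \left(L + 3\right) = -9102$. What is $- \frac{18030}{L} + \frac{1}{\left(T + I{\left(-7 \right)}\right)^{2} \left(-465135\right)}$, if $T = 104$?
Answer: $\frac{37738728223987}{3816572215500} \approx 9.8881$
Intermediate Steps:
$L = - \frac{9117}{5}$ ($L = -3 + \frac{1}{5} \left(-9102\right) = -3 - \frac{9102}{5} = - \frac{9117}{5} \approx -1823.4$)
$I{\left(K \right)} = 2 K$
$- \frac{18030}{L} + \frac{1}{\left(T + I{\left(-7 \right)}\right)^{2} \left(-465135\right)} = - \frac{18030}{- \frac{9117}{5}} + \frac{1}{\left(104 + 2 \left(-7\right)\right)^{2} \left(-465135\right)} = \left(-18030\right) \left(- \frac{5}{9117}\right) + \frac{1}{\left(104 - 14\right)^{2}} \left(- \frac{1}{465135}\right) = \frac{30050}{3039} + \frac{1}{90^{2}} \left(- \frac{1}{465135}\right) = \frac{30050}{3039} + \frac{1}{8100} \left(- \frac{1}{465135}\right) = \frac{30050}{3039} - \frac{1}{3767593500} = \frac{37738728223987}{3816572215500}$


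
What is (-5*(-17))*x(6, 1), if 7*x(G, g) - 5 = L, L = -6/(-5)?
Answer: 527/7 ≈ 75.286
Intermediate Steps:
L = 6/5 (L = -6*(-⅕) = 6/5 ≈ 1.2000)
x(G, g) = 31/35 (x(G, g) = 5/7 + (⅐)*(6/5) = 5/7 + 6/35 = 31/35)
(-5*(-17))*x(6, 1) = -5*(-17)*(31/35) = 85*(31/35) = 527/7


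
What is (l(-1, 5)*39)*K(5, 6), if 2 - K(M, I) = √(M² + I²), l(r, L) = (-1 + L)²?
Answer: 1248 - 624*√61 ≈ -3625.6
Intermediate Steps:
K(M, I) = 2 - √(I² + M²) (K(M, I) = 2 - √(M² + I²) = 2 - √(I² + M²))
(l(-1, 5)*39)*K(5, 6) = ((-1 + 5)²*39)*(2 - √(6² + 5²)) = (4²*39)*(2 - √(36 + 25)) = (16*39)*(2 - √61) = 624*(2 - √61) = 1248 - 624*√61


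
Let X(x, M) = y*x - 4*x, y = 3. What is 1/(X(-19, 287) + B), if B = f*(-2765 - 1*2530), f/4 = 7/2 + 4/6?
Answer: -1/88231 ≈ -1.1334e-5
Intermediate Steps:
X(x, M) = -x (X(x, M) = 3*x - 4*x = -x)
f = 50/3 (f = 4*(7/2 + 4/6) = 4*(7*(½) + 4*(⅙)) = 4*(7/2 + ⅔) = 4*(25/6) = 50/3 ≈ 16.667)
B = -88250 (B = 50*(-2765 - 1*2530)/3 = 50*(-2765 - 2530)/3 = (50/3)*(-5295) = -88250)
1/(X(-19, 287) + B) = 1/(-1*(-19) - 88250) = 1/(19 - 88250) = 1/(-88231) = -1/88231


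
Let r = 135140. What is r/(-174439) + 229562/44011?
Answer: 34096919178/7677234829 ≈ 4.4413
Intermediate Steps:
r/(-174439) + 229562/44011 = 135140/(-174439) + 229562/44011 = 135140*(-1/174439) + 229562*(1/44011) = -135140/174439 + 229562/44011 = 34096919178/7677234829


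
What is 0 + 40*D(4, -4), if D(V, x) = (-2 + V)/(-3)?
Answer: -80/3 ≈ -26.667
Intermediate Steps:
D(V, x) = 2/3 - V/3 (D(V, x) = (-2 + V)*(-1/3) = 2/3 - V/3)
0 + 40*D(4, -4) = 0 + 40*(2/3 - 1/3*4) = 0 + 40*(2/3 - 4/3) = 0 + 40*(-2/3) = 0 - 80/3 = -80/3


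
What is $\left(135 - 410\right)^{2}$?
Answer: $75625$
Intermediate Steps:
$\left(135 - 410\right)^{2} = \left(-275\right)^{2} = 75625$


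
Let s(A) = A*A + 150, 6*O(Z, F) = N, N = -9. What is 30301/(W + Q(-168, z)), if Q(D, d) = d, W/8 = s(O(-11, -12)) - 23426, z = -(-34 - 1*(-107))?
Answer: -30301/186263 ≈ -0.16268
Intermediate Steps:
O(Z, F) = -3/2 (O(Z, F) = (⅙)*(-9) = -3/2)
s(A) = 150 + A² (s(A) = A² + 150 = 150 + A²)
z = -73 (z = -(-34 + 107) = -1*73 = -73)
W = -186190 (W = 8*((150 + (-3/2)²) - 23426) = 8*((150 + 9/4) - 23426) = 8*(609/4 - 23426) = 8*(-93095/4) = -186190)
30301/(W + Q(-168, z)) = 30301/(-186190 - 73) = 30301/(-186263) = 30301*(-1/186263) = -30301/186263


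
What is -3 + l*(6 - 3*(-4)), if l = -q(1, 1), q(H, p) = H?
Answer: -21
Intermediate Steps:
l = -1 (l = -1*1 = -1)
-3 + l*(6 - 3*(-4)) = -3 - (6 - 3*(-4)) = -3 - (6 + 12) = -3 - 1*18 = -3 - 18 = -21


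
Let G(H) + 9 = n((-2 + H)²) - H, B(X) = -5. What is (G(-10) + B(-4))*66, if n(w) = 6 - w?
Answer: -9372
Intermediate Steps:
G(H) = -3 - H - (-2 + H)² (G(H) = -9 + ((6 - (-2 + H)²) - H) = -9 + (6 - H - (-2 + H)²) = -3 - H - (-2 + H)²)
(G(-10) + B(-4))*66 = ((-7 - 1*(-10)² + 3*(-10)) - 5)*66 = ((-7 - 1*100 - 30) - 5)*66 = ((-7 - 100 - 30) - 5)*66 = (-137 - 5)*66 = -142*66 = -9372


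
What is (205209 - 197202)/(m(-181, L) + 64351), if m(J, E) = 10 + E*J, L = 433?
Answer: -8007/14012 ≈ -0.57144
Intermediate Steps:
(205209 - 197202)/(m(-181, L) + 64351) = (205209 - 197202)/((10 + 433*(-181)) + 64351) = 8007/((10 - 78373) + 64351) = 8007/(-78363 + 64351) = 8007/(-14012) = 8007*(-1/14012) = -8007/14012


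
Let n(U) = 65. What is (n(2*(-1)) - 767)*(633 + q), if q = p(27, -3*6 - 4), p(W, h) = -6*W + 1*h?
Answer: -315198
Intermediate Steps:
p(W, h) = h - 6*W (p(W, h) = -6*W + h = h - 6*W)
q = -184 (q = (-3*6 - 4) - 6*27 = (-18 - 4) - 162 = -22 - 162 = -184)
(n(2*(-1)) - 767)*(633 + q) = (65 - 767)*(633 - 184) = -702*449 = -315198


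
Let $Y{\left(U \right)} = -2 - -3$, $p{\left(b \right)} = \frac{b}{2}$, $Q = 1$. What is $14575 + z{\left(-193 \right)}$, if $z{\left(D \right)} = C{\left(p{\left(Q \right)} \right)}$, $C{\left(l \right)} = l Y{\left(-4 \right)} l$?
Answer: $\frac{58301}{4} \approx 14575.0$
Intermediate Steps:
$p{\left(b \right)} = \frac{b}{2}$ ($p{\left(b \right)} = b \frac{1}{2} = \frac{b}{2}$)
$Y{\left(U \right)} = 1$ ($Y{\left(U \right)} = -2 + 3 = 1$)
$C{\left(l \right)} = l^{2}$ ($C{\left(l \right)} = l 1 l = l l = l^{2}$)
$z{\left(D \right)} = \frac{1}{4}$ ($z{\left(D \right)} = \left(\frac{1}{2} \cdot 1\right)^{2} = \left(\frac{1}{2}\right)^{2} = \frac{1}{4}$)
$14575 + z{\left(-193 \right)} = 14575 + \frac{1}{4} = \frac{58301}{4}$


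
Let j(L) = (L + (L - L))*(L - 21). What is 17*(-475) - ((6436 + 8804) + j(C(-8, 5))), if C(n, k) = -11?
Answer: -23667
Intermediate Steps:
j(L) = L*(-21 + L) (j(L) = (L + 0)*(-21 + L) = L*(-21 + L))
17*(-475) - ((6436 + 8804) + j(C(-8, 5))) = 17*(-475) - ((6436 + 8804) - 11*(-21 - 11)) = -8075 - (15240 - 11*(-32)) = -8075 - (15240 + 352) = -8075 - 1*15592 = -8075 - 15592 = -23667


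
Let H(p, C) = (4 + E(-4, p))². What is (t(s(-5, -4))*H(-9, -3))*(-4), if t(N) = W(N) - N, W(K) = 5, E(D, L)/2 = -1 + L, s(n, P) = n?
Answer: -10240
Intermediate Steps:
E(D, L) = -2 + 2*L (E(D, L) = 2*(-1 + L) = -2 + 2*L)
H(p, C) = (2 + 2*p)² (H(p, C) = (4 + (-2 + 2*p))² = (2 + 2*p)²)
t(N) = 5 - N
(t(s(-5, -4))*H(-9, -3))*(-4) = ((5 - 1*(-5))*(4*(1 - 9)²))*(-4) = ((5 + 5)*(4*(-8)²))*(-4) = (10*(4*64))*(-4) = (10*256)*(-4) = 2560*(-4) = -10240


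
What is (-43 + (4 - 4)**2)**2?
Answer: 1849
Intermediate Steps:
(-43 + (4 - 4)**2)**2 = (-43 + 0**2)**2 = (-43 + 0)**2 = (-43)**2 = 1849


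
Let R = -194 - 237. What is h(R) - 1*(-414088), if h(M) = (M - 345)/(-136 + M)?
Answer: 234788672/567 ≈ 4.1409e+5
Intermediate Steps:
R = -431
h(M) = (-345 + M)/(-136 + M)
h(R) - 1*(-414088) = (-345 - 431)/(-136 - 431) - 1*(-414088) = -776/(-567) + 414088 = -1/567*(-776) + 414088 = 776/567 + 414088 = 234788672/567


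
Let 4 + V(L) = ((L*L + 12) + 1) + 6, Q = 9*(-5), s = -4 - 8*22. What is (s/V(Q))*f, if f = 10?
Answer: -15/17 ≈ -0.88235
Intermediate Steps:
s = -180 (s = -4 - 176 = -180)
Q = -45
V(L) = 15 + L**2 (V(L) = -4 + (((L*L + 12) + 1) + 6) = -4 + (((L**2 + 12) + 1) + 6) = -4 + (((12 + L**2) + 1) + 6) = -4 + ((13 + L**2) + 6) = -4 + (19 + L**2) = 15 + L**2)
(s/V(Q))*f = -180/(15 + (-45)**2)*10 = -180/(15 + 2025)*10 = -180/2040*10 = -180*1/2040*10 = -3/34*10 = -15/17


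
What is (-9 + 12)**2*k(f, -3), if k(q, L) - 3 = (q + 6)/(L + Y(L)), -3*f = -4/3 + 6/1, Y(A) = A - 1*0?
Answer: 61/3 ≈ 20.333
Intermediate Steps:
Y(A) = A (Y(A) = A + 0 = A)
f = -14/9 (f = -(-4/3 + 6/1)/3 = -(-4*1/3 + 6*1)/3 = -(-4/3 + 6)/3 = -1/3*14/3 = -14/9 ≈ -1.5556)
k(q, L) = 3 + (6 + q)/(2*L) (k(q, L) = 3 + (q + 6)/(L + L) = 3 + (6 + q)/((2*L)) = 3 + (6 + q)*(1/(2*L)) = 3 + (6 + q)/(2*L))
(-9 + 12)**2*k(f, -3) = (-9 + 12)**2*((1/2)*(6 - 14/9 + 6*(-3))/(-3)) = 3**2*((1/2)*(-1/3)*(6 - 14/9 - 18)) = 9*((1/2)*(-1/3)*(-122/9)) = 9*(61/27) = 61/3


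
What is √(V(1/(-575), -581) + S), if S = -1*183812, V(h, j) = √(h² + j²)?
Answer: √(-2430913700 + 23*√111606105626)/115 ≈ 428.05*I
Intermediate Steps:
S = -183812
√(V(1/(-575), -581) + S) = √(√((1/(-575))² + (-581)²) - 183812) = √(√((-1/575)² + 337561) - 183812) = √(√(1/330625 + 337561) - 183812) = √(√(111606105626/330625) - 183812) = √(√111606105626/575 - 183812) = √(-183812 + √111606105626/575)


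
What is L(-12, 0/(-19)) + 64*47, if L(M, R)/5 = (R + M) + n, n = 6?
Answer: 2978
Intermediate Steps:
L(M, R) = 30 + 5*M + 5*R (L(M, R) = 5*((R + M) + 6) = 5*((M + R) + 6) = 5*(6 + M + R) = 30 + 5*M + 5*R)
L(-12, 0/(-19)) + 64*47 = (30 + 5*(-12) + 5*(0/(-19))) + 64*47 = (30 - 60 + 5*(0*(-1/19))) + 3008 = (30 - 60 + 5*0) + 3008 = (30 - 60 + 0) + 3008 = -30 + 3008 = 2978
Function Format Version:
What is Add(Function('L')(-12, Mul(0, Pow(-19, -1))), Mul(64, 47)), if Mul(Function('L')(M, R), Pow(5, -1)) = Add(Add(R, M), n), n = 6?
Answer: 2978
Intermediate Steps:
Function('L')(M, R) = Add(30, Mul(5, M), Mul(5, R)) (Function('L')(M, R) = Mul(5, Add(Add(R, M), 6)) = Mul(5, Add(Add(M, R), 6)) = Mul(5, Add(6, M, R)) = Add(30, Mul(5, M), Mul(5, R)))
Add(Function('L')(-12, Mul(0, Pow(-19, -1))), Mul(64, 47)) = Add(Add(30, Mul(5, -12), Mul(5, Mul(0, Pow(-19, -1)))), Mul(64, 47)) = Add(Add(30, -60, Mul(5, Mul(0, Rational(-1, 19)))), 3008) = Add(Add(30, -60, Mul(5, 0)), 3008) = Add(Add(30, -60, 0), 3008) = Add(-30, 3008) = 2978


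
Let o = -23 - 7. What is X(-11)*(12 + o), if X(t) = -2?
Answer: 36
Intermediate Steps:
o = -30
X(-11)*(12 + o) = -2*(12 - 30) = -2*(-18) = 36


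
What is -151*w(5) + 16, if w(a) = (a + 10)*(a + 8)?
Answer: -29429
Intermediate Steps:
w(a) = (8 + a)*(10 + a) (w(a) = (10 + a)*(8 + a) = (8 + a)*(10 + a))
-151*w(5) + 16 = -151*(80 + 5**2 + 18*5) + 16 = -151*(80 + 25 + 90) + 16 = -151*195 + 16 = -29445 + 16 = -29429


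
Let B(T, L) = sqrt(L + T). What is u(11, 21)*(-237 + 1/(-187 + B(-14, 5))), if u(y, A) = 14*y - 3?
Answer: -1251785923/34978 - 453*I/34978 ≈ -35788.0 - 0.012951*I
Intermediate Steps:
u(y, A) = -3 + 14*y
u(11, 21)*(-237 + 1/(-187 + B(-14, 5))) = (-3 + 14*11)*(-237 + 1/(-187 + sqrt(5 - 14))) = (-3 + 154)*(-237 + 1/(-187 + sqrt(-9))) = 151*(-237 + 1/(-187 + 3*I)) = 151*(-237 + (-187 - 3*I)/34978) = -35787 + 151*(-187 - 3*I)/34978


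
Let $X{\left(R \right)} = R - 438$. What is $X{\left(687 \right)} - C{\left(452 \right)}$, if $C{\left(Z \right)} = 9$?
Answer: $240$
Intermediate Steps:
$X{\left(R \right)} = -438 + R$
$X{\left(687 \right)} - C{\left(452 \right)} = \left(-438 + 687\right) - 9 = 249 - 9 = 240$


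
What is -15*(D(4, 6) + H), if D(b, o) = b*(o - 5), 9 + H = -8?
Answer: 195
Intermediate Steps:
H = -17 (H = -9 - 8 = -17)
D(b, o) = b*(-5 + o)
-15*(D(4, 6) + H) = -15*(4*(-5 + 6) - 17) = -15*(4*1 - 17) = -15*(4 - 17) = -15*(-13) = 195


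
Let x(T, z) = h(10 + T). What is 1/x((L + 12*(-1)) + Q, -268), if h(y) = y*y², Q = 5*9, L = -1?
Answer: 1/74088 ≈ 1.3497e-5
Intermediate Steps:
Q = 45
h(y) = y³
x(T, z) = (10 + T)³
1/x((L + 12*(-1)) + Q, -268) = 1/((10 + ((-1 + 12*(-1)) + 45))³) = 1/((10 + ((-1 - 12) + 45))³) = 1/((10 + (-13 + 45))³) = 1/((10 + 32)³) = 1/(42³) = 1/74088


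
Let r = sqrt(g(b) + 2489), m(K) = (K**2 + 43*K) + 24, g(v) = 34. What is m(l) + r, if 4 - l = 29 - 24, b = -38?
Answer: -18 + 29*sqrt(3) ≈ 32.229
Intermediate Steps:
l = -1 (l = 4 - (29 - 24) = 4 - 1*5 = 4 - 5 = -1)
m(K) = 24 + K**2 + 43*K
r = 29*sqrt(3) (r = sqrt(34 + 2489) = sqrt(2523) = 29*sqrt(3) ≈ 50.229)
m(l) + r = (24 + (-1)**2 + 43*(-1)) + 29*sqrt(3) = (24 + 1 - 43) + 29*sqrt(3) = -18 + 29*sqrt(3)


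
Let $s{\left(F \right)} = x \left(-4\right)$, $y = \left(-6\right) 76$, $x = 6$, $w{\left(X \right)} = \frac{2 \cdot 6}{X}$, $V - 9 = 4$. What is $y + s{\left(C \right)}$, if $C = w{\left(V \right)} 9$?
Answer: $-480$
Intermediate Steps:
$V = 13$ ($V = 9 + 4 = 13$)
$w{\left(X \right)} = \frac{12}{X}$
$C = \frac{108}{13}$ ($C = \frac{12}{13} \cdot 9 = \frac{108}{13} \approx 8.3077$)
$y = -456$
$s{\left(F \right)} = -24$ ($s{\left(F \right)} = 6 \left(-4\right) = -24$)
$y + s{\left(C \right)} = -456 - 24 = -480$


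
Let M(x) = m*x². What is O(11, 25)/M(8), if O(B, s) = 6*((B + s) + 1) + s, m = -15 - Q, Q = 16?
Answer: -247/1984 ≈ -0.12450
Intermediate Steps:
m = -31 (m = -15 - 1*16 = -15 - 16 = -31)
O(B, s) = 6 + 6*B + 7*s (O(B, s) = 6*(1 + B + s) + s = (6 + 6*B + 6*s) + s = 6 + 6*B + 7*s)
M(x) = -31*x²
O(11, 25)/M(8) = (6 + 6*11 + 7*25)/((-31*8²)) = (6 + 66 + 175)/((-31*64)) = 247/(-1984) = 247*(-1/1984) = -247/1984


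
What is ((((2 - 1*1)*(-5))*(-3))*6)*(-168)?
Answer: -15120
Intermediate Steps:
((((2 - 1*1)*(-5))*(-3))*6)*(-168) = ((((2 - 1)*(-5))*(-3))*6)*(-168) = (((1*(-5))*(-3))*6)*(-168) = (-5*(-3)*6)*(-168) = (15*6)*(-168) = 90*(-168) = -15120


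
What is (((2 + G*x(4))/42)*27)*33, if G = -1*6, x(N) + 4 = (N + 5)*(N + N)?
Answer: -8613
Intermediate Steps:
x(N) = -4 + 2*N*(5 + N) (x(N) = -4 + (N + 5)*(N + N) = -4 + (5 + N)*(2*N) = -4 + 2*N*(5 + N))
G = -6
(((2 + G*x(4))/42)*27)*33 = (((2 - 6*(-4 + 2*4² + 10*4))/42)*27)*33 = (((2 - 6*(-4 + 2*16 + 40))*(1/42))*27)*33 = (((2 - 6*(-4 + 32 + 40))*(1/42))*27)*33 = (((2 - 6*68)*(1/42))*27)*33 = (((2 - 408)*(1/42))*27)*33 = (-406*1/42*27)*33 = -29/3*27*33 = -261*33 = -8613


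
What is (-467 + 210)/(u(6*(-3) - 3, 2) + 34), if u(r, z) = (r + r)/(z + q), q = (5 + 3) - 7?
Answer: -257/20 ≈ -12.850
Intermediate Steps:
q = 1 (q = 8 - 7 = 1)
u(r, z) = 2*r/(1 + z) (u(r, z) = (r + r)/(z + 1) = (2*r)/(1 + z) = 2*r/(1 + z))
(-467 + 210)/(u(6*(-3) - 3, 2) + 34) = (-467 + 210)/(2*(6*(-3) - 3)/(1 + 2) + 34) = -257/(2*(-18 - 3)/3 + 34) = -257/(2*(-21)*(⅓) + 34) = -257/(-14 + 34) = -257/20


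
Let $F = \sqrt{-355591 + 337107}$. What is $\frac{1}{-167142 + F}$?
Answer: $- \frac{83571}{13968233324} - \frac{i \sqrt{4621}}{13968233324} \approx -5.9829 \cdot 10^{-6} - 4.8666 \cdot 10^{-9} i$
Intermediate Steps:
$F = 2 i \sqrt{4621}$ ($F = \sqrt{-18484} = 2 i \sqrt{4621} \approx 135.96 i$)
$\frac{1}{-167142 + F} = \frac{1}{-167142 + 2 i \sqrt{4621}}$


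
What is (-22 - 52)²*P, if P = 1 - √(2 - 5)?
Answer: 5476 - 5476*I*√3 ≈ 5476.0 - 9484.7*I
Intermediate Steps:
P = 1 - I*√3 (P = 1 - √(-3) = 1 - I*√3 ≈ 1.0 - 1.732*I)
(-22 - 52)²*P = (-22 - 52)²*(1 - I*√3) = (-74)²*(1 - I*√3) = 5476*(1 - I*√3) = 5476 - 5476*I*√3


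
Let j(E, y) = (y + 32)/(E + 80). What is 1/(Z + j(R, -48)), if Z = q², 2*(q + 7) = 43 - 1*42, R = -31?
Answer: 196/8217 ≈ 0.023853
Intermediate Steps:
q = -13/2 (q = -7 + (43 - 1*42)/2 = -7 + (43 - 42)/2 = -7 + (½)*1 = -7 + ½ = -13/2 ≈ -6.5000)
j(E, y) = (32 + y)/(80 + E)
Z = 169/4 (Z = (-13/2)² = 169/4 ≈ 42.250)
1/(Z + j(R, -48)) = 1/(169/4 + (32 - 48)/(80 - 31)) = 1/(169/4 - 16/49) = 1/(8217/196) = 196/8217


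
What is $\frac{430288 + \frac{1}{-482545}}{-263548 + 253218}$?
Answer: $- \frac{207633322959}{4984689850} \approx -41.654$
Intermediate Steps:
$\frac{430288 + \frac{1}{-482545}}{-263548 + 253218} = \frac{430288 - \frac{1}{482545}}{-10330} = \frac{207633322959}{482545} \left(- \frac{1}{10330}\right) = - \frac{207633322959}{4984689850}$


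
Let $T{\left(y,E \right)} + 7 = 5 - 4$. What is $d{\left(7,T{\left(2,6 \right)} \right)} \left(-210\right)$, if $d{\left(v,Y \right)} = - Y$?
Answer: $-1260$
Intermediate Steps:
$T{\left(y,E \right)} = -6$ ($T{\left(y,E \right)} = -7 + \left(5 - 4\right) = -7 + 1 = -6$)
$d{\left(7,T{\left(2,6 \right)} \right)} \left(-210\right) = \left(-1\right) \left(-6\right) \left(-210\right) = 6 \left(-210\right) = -1260$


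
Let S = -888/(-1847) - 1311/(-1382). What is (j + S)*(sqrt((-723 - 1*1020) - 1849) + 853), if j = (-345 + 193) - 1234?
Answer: -3014665102983/2552554 - 3534191211*I*sqrt(898)/1276277 ≈ -1.181e+6 - 82982.0*I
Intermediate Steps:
j = -1386 (j = -152 - 1234 = -1386)
S = 3648633/2552554 (S = -888*(-1/1847) - 1311*(-1/1382) = 888/1847 + 1311/1382 = 3648633/2552554 ≈ 1.4294)
(j + S)*(sqrt((-723 - 1*1020) - 1849) + 853) = (-1386 + 3648633/2552554)*(sqrt((-723 - 1*1020) - 1849) + 853) = -3534191211*(sqrt((-723 - 1020) - 1849) + 853)/2552554 = -3534191211*(sqrt(-1743 - 1849) + 853)/2552554 = -3534191211*(sqrt(-3592) + 853)/2552554 = -3534191211*(2*I*sqrt(898) + 853)/2552554 = -3534191211*(853 + 2*I*sqrt(898))/2552554 = -3014665102983/2552554 - 3534191211*I*sqrt(898)/1276277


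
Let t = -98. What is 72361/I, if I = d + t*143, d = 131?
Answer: -72361/13883 ≈ -5.2122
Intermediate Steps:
I = -13883 (I = 131 - 98*143 = 131 - 14014 = -13883)
72361/I = 72361/(-13883) = 72361*(-1/13883) = -72361/13883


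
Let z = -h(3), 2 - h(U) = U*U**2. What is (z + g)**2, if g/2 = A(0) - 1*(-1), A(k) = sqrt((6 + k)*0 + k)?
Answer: 729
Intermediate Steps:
h(U) = 2 - U**3 (h(U) = 2 - U*U**2 = 2 - U**3)
A(k) = sqrt(k) (A(k) = sqrt(0 + k) = sqrt(k))
g = 2 (g = 2*(sqrt(0) - 1*(-1)) = 2*(0 + 1) = 2*1 = 2)
z = 25 (z = -(2 - 1*3**3) = -(2 - 1*27) = -(2 - 27) = -1*(-25) = 25)
(z + g)**2 = (25 + 2)**2 = 27**2 = 729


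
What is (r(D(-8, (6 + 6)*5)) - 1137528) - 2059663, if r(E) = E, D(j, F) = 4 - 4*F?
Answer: -3197427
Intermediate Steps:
(r(D(-8, (6 + 6)*5)) - 1137528) - 2059663 = ((4 - 4*(6 + 6)*5) - 1137528) - 2059663 = ((4 - 48*5) - 1137528) - 2059663 = ((4 - 4*60) - 1137528) - 2059663 = ((4 - 240) - 1137528) - 2059663 = (-236 - 1137528) - 2059663 = -1137764 - 2059663 = -3197427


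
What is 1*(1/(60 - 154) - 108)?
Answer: -10153/94 ≈ -108.01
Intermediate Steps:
1*(1/(60 - 154) - 108) = 1*(1/(-94) - 108) = 1*(-1/94 - 108) = 1*(-10153/94) = -10153/94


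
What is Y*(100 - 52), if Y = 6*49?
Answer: 14112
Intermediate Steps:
Y = 294
Y*(100 - 52) = 294*(100 - 52) = 294*48 = 14112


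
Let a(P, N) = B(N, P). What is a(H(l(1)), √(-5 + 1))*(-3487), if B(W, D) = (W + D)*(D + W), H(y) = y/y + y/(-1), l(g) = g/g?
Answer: 13948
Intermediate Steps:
l(g) = 1
H(y) = 1 - y (H(y) = 1 + y*(-1) = 1 - y)
B(W, D) = (D + W)² (B(W, D) = (D + W)*(D + W) = (D + W)²)
a(P, N) = (N + P)² (a(P, N) = (P + N)² = (N + P)²)
a(H(l(1)), √(-5 + 1))*(-3487) = (√(-5 + 1) + (1 - 1*1))²*(-3487) = (√(-4) + (1 - 1))²*(-3487) = (2*I + 0)²*(-3487) = (2*I)²*(-3487) = -4*(-3487) = 13948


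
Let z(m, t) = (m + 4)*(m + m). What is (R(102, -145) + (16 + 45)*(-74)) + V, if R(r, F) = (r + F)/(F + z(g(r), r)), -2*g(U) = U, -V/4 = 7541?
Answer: -161218065/4649 ≈ -34678.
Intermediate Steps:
V = -30164 (V = -4*7541 = -30164)
g(U) = -U/2
z(m, t) = 2*m*(4 + m) (z(m, t) = (4 + m)*(2*m) = 2*m*(4 + m))
R(r, F) = (F + r)/(F - r*(4 - r/2)) (R(r, F) = (r + F)/(F + 2*(-r/2)*(4 - r/2)) = (F + r)/(F - r*(4 - r/2)))
(R(102, -145) + (16 + 45)*(-74)) + V = (2*(-145 + 102)/(2*(-145) + 102*(-8 + 102)) + (16 + 45)*(-74)) - 30164 = (2*(-43)/(-290 + 102*94) + 61*(-74)) - 30164 = (2*(-43)/(-290 + 9588) - 4514) - 30164 = (2*(-43)/9298 - 4514) - 30164 = (2*(1/9298)*(-43) - 4514) - 30164 = (-43/4649 - 4514) - 30164 = -20985629/4649 - 30164 = -161218065/4649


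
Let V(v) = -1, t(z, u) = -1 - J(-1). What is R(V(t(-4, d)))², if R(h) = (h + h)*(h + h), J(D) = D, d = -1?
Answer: 16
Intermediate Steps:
t(z, u) = 0 (t(z, u) = -1 - 1*(-1) = -1 + 1 = 0)
R(h) = 4*h² (R(h) = (2*h)*(2*h) = 4*h²)
R(V(t(-4, d)))² = (4*(-1)²)² = (4*1)² = 4² = 16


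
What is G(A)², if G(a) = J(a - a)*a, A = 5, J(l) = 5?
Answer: 625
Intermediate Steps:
G(a) = 5*a
G(A)² = (5*5)² = 25² = 625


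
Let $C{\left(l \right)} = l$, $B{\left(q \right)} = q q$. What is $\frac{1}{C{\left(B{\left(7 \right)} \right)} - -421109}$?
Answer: $\frac{1}{421158} \approx 2.3744 \cdot 10^{-6}$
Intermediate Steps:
$B{\left(q \right)} = q^{2}$
$\frac{1}{C{\left(B{\left(7 \right)} \right)} - -421109} = \frac{1}{7^{2} - -421109} = \frac{1}{49 + \left(-78562 + 499671\right)} = \frac{1}{49 + 421109} = \frac{1}{421158}$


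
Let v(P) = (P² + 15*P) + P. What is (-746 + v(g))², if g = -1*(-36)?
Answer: 1267876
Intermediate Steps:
g = 36
v(P) = P² + 16*P
(-746 + v(g))² = (-746 + 36*(16 + 36))² = (-746 + 36*52)² = (-746 + 1872)² = 1126² = 1267876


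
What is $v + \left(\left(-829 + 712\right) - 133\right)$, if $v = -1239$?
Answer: $-1489$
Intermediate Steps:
$v + \left(\left(-829 + 712\right) - 133\right) = -1239 + \left(\left(-829 + 712\right) - 133\right) = -1239 - 250 = -1489$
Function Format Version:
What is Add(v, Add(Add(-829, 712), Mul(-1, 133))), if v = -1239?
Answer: -1489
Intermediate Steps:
Add(v, Add(Add(-829, 712), Mul(-1, 133))) = Add(-1239, Add(Add(-829, 712), Mul(-1, 133))) = Add(-1239, Add(-117, -133)) = Add(-1239, -250) = -1489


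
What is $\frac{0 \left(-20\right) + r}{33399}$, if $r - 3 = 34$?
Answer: $\frac{37}{33399} \approx 0.0011078$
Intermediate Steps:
$r = 37$ ($r = 3 + 34 = 37$)
$\frac{0 \left(-20\right) + r}{33399} = \frac{0 \left(-20\right) + 37}{33399} = \left(0 + 37\right) \frac{1}{33399} = 37 \cdot \frac{1}{33399} = \frac{37}{33399}$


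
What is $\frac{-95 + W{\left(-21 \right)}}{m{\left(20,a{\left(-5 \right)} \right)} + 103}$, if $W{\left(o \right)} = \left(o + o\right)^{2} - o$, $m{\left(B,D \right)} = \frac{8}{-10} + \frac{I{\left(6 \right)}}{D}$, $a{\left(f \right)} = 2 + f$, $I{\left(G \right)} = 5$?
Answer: $\frac{975}{58} \approx 16.81$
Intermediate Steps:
$m{\left(B,D \right)} = - \frac{4}{5} + \frac{5}{D}$ ($m{\left(B,D \right)} = \frac{8}{-10} + \frac{5}{D} = 8 \left(- \frac{1}{10}\right) + \frac{5}{D} = - \frac{4}{5} + \frac{5}{D}$)
$W{\left(o \right)} = - o + 4 o^{2}$ ($W{\left(o \right)} = \left(2 o\right)^{2} - o = 4 o^{2} - o = - o + 4 o^{2}$)
$\frac{-95 + W{\left(-21 \right)}}{m{\left(20,a{\left(-5 \right)} \right)} + 103} = \frac{-95 - 21 \left(-1 + 4 \left(-21\right)\right)}{\left(- \frac{4}{5} + \frac{5}{2 - 5}\right) + 103} = \frac{-95 - 21 \left(-1 - 84\right)}{\left(- \frac{4}{5} + \frac{5}{-3}\right) + 103} = \frac{-95 - -1785}{\left(- \frac{4}{5} + 5 \left(- \frac{1}{3}\right)\right) + 103} = \frac{-95 + 1785}{\left(- \frac{4}{5} - \frac{5}{3}\right) + 103} = \frac{1690}{- \frac{37}{15} + 103} = \frac{1690}{\frac{1508}{15}} = 1690 \cdot \frac{15}{1508} = \frac{975}{58}$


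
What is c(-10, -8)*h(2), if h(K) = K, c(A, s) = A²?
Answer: 200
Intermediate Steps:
c(-10, -8)*h(2) = (-10)²*2 = 100*2 = 200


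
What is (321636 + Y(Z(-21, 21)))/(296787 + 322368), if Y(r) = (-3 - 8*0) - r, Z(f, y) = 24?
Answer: 107203/206385 ≈ 0.51943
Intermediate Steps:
Y(r) = -3 - r (Y(r) = (-3 + 0) - r = -3 - r)
(321636 + Y(Z(-21, 21)))/(296787 + 322368) = (321636 + (-3 - 1*24))/(296787 + 322368) = (321636 + (-3 - 24))/619155 = (321636 - 27)*(1/619155) = 321609*(1/619155) = 107203/206385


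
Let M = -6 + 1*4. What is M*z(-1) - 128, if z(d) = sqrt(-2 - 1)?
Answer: -128 - 2*I*sqrt(3) ≈ -128.0 - 3.4641*I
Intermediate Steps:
z(d) = I*sqrt(3) (z(d) = sqrt(-3) = I*sqrt(3))
M = -2 (M = -6 + 4 = -2)
M*z(-1) - 128 = -2*I*sqrt(3) - 128 = -128 - 2*I*sqrt(3)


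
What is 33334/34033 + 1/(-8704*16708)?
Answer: 4847644650255/4949297760256 ≈ 0.97946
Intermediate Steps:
33334/34033 + 1/(-8704*16708) = 33334*(1/34033) - 1/8704*1/16708 = 33334/34033 - 1/145426432 = 4847644650255/4949297760256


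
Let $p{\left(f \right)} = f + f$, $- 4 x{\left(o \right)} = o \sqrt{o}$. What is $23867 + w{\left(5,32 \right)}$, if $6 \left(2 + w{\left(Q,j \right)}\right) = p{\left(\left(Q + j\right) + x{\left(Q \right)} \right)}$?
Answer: $\frac{71632}{3} - \frac{5 \sqrt{5}}{12} \approx 23876.0$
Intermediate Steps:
$x{\left(o \right)} = - \frac{o^{\frac{3}{2}}}{4}$ ($x{\left(o \right)} = - \frac{o \sqrt{o}}{4} = - \frac{o^{\frac{3}{2}}}{4}$)
$p{\left(f \right)} = 2 f$
$w{\left(Q,j \right)} = -2 - \frac{Q^{\frac{3}{2}}}{12} + \frac{Q}{3} + \frac{j}{3}$ ($w{\left(Q,j \right)} = -2 + \frac{2 \left(\left(Q + j\right) - \frac{Q^{\frac{3}{2}}}{4}\right)}{6} = -2 + \frac{2 \left(Q + j - \frac{Q^{\frac{3}{2}}}{4}\right)}{6} = -2 + \frac{2 Q + 2 j - \frac{Q^{\frac{3}{2}}}{2}}{6} = -2 + \left(- \frac{Q^{\frac{3}{2}}}{12} + \frac{Q}{3} + \frac{j}{3}\right) = -2 - \frac{Q^{\frac{3}{2}}}{12} + \frac{Q}{3} + \frac{j}{3}$)
$23867 + w{\left(5,32 \right)} = 23867 + \left(-2 - \frac{5^{\frac{3}{2}}}{12} + \frac{1}{3} \cdot 5 + \frac{1}{3} \cdot 32\right) = 23867 + \left(-2 - \frac{5 \sqrt{5}}{12} + \frac{5}{3} + \frac{32}{3}\right) = 23867 + \left(\frac{31}{3} - \frac{5 \sqrt{5}}{12}\right) = \frac{71632}{3} - \frac{5 \sqrt{5}}{12}$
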